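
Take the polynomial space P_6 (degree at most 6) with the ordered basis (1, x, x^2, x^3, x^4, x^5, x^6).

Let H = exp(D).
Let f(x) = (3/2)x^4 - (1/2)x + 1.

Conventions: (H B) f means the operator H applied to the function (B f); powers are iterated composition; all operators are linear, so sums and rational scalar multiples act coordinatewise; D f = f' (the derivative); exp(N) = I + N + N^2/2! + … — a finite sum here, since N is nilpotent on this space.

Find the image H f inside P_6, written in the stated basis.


the result is g(x) = (3/2)x^4 + 6x^3 + 9x^2 + (11/2)x + 2

order-1 term: 6x^3 - 1/2
order-2 term: 9x^2
order-3 term: 6x
order-4 term: 3/2
the series for exp(D) f terminates at order 4
exp(D) f = (3/2)x^4 + 6x^3 + 9x^2 + (11/2)x + 2


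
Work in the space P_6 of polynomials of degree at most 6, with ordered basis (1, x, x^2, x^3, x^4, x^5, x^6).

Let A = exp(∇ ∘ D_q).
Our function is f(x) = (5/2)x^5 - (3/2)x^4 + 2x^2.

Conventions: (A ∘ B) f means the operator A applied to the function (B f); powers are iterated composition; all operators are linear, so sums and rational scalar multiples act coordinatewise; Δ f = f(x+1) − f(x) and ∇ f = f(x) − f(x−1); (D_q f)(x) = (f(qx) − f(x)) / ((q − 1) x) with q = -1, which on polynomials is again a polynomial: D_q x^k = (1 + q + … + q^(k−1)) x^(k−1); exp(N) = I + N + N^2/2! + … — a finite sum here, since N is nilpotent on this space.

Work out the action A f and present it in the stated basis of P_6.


order-1 term: 10x^3 - 15x^2 + 10x - 5/2
order-2 term: 10x - 5
the series for exp(∇ ∘ D_q) f terminates at order 2
exp(∇ ∘ D_q) f = (5/2)x^5 - (3/2)x^4 + 10x^3 - 13x^2 + 20x - 15/2

g(x) = (5/2)x^5 - (3/2)x^4 + 10x^3 - 13x^2 + 20x - 15/2


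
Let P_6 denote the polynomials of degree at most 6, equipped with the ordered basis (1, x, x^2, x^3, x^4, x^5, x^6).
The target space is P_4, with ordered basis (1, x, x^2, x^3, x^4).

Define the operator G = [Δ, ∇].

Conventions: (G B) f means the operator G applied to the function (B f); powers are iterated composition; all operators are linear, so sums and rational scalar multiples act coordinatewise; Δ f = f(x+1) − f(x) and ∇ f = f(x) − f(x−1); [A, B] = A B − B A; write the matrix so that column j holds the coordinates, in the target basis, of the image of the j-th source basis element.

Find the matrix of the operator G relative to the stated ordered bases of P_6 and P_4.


image of 1: 0
image of x: 0
image of x^2: 0
image of x^3: 0
image of x^4: 0
image of x^5: 0
image of x^6: 0
each image's coordinates form column j of the matrix

the matrix is [[0, 0, 0, 0, 0, 0, 0]; [0, 0, 0, 0, 0, 0, 0]; [0, 0, 0, 0, 0, 0, 0]; [0, 0, 0, 0, 0, 0, 0]; [0, 0, 0, 0, 0, 0, 0]] (rows listed top to bottom)


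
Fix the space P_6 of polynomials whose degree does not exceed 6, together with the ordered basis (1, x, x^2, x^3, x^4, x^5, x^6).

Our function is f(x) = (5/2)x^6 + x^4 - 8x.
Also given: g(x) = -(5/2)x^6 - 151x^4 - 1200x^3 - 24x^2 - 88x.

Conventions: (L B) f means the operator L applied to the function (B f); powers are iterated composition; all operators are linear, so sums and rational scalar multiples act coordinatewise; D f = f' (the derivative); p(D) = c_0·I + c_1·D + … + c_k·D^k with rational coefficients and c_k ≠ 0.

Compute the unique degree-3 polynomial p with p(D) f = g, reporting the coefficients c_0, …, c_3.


c_0 = -1, c_1 = 0, c_2 = -2, c_3 = -4

D^0 f = (5/2)x^6 + x^4 - 8x
D^1 f = 15x^5 + 4x^3 - 8
D^2 f = 75x^4 + 12x^2
D^3 f = 300x^3 + 24x
matching coefficients of g against c_0 f + c_1 Df + … from the top degree down determines the c_i
solution: c_0 = -1, c_1 = 0, c_2 = -2, c_3 = -4


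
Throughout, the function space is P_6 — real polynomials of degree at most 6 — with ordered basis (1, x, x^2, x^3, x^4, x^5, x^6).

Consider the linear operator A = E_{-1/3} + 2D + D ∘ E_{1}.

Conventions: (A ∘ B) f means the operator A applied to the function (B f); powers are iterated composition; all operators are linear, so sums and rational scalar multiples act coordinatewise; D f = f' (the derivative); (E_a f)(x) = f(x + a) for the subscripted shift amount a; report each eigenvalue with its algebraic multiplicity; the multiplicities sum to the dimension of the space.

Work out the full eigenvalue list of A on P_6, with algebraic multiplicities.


λ = 1 (multiplicity 7)

image of 1: 1
image of x: x + 8/3
image of x^2: x^2 + (16/3)x + 19/9
image of x^3: x^3 + 8x^2 + (19/3)x + 80/27
image of x^4: x^4 + (32/3)x^3 + (38/3)x^2 + (320/27)x + 325/81
image of x^5: x^5 + (40/3)x^4 + (190/9)x^3 + (800/27)x^2 + (1625/81)x + 1214/243
image of x^6: x^6 + 16x^5 + (95/3)x^4 + (1600/27)x^3 + (1625/27)x^2 + (2428/81)x + 4375/729
the matrix is upper triangular; its diagonal is (1, 1, 1, 1, 1, 1, 1)
for a triangular matrix the eigenvalues are the diagonal entries, with algebraic multiplicity their repetition count


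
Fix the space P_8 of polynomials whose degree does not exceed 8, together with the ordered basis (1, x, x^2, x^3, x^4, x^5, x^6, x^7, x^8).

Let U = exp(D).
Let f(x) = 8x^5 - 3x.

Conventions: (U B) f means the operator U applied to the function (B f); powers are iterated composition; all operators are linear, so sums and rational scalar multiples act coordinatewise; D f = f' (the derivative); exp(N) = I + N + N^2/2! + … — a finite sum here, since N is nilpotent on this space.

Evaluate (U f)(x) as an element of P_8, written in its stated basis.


order-1 term: 40x^4 - 3
order-2 term: 80x^3
order-3 term: 80x^2
order-4 term: 40x
order-5 term: 8
the series for exp(D) f terminates at order 5
exp(D) f = 8x^5 + 40x^4 + 80x^3 + 80x^2 + 37x + 5

g(x) = 8x^5 + 40x^4 + 80x^3 + 80x^2 + 37x + 5


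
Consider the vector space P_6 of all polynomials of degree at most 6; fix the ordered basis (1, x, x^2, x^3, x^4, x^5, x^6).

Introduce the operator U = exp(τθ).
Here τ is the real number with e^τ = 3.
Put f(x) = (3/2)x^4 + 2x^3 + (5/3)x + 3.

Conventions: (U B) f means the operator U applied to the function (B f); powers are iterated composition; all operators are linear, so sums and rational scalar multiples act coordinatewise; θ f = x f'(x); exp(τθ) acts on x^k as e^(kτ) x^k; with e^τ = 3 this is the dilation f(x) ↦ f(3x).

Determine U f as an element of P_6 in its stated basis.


exp(τθ) x^k = e^(kτ) x^k; with e^τ = 3 this sends x^k to 3^k x^k
x ↦ 3 x
x^3 ↦ 27 x^3
x^4 ↦ 81 x^4
applying this coordinatewise to f: exp(τθ) f = (243/2)x^4 + 54x^3 + 5x + 3

g(x) = (243/2)x^4 + 54x^3 + 5x + 3


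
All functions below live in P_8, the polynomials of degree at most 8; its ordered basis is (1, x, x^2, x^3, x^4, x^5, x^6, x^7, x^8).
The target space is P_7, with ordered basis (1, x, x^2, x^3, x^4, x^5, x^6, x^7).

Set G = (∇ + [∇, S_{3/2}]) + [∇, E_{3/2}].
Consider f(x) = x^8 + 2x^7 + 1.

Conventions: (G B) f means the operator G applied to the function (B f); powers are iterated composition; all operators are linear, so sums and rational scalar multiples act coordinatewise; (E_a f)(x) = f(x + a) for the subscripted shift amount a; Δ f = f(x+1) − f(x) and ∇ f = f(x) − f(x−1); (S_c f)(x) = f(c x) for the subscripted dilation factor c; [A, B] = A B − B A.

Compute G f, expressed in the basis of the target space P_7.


∇ f = 8x^7 - 14x^6 + 14x^5 - 14x^3 + 14x^2 - 6x + 1
S_{3/2} f = (6561/256)x^8 + (2187/64)x^7 + 1
∇ S_{3/2} f = (6561/32)x^7 - (15309/32)x^6 + (45927/64)x^5 - (76545/128)x^4 + (15309/64)x^3 - (2187/64)x + 2187/256
∇ f = 8x^7 - 14x^6 + 14x^5 - 14x^3 + 14x^2 - 6x + 1
S_{3/2} ∇ f = (2187/16)x^7 - (5103/32)x^6 + (1701/16)x^5 - (189/4)x^3 + (63/2)x^2 - 9x + 1
[∇, S_{3/2}] f = (2187/32)x^7 - (5103/16)x^6 + (39123/64)x^5 - (76545/128)x^4 + (18333/64)x^3 - (63/2)x^2 - (1611/64)x + 1931/256
(∇ + [∇, S_{3/2}]) f = (2443/32)x^7 - (5327/16)x^6 + (40019/64)x^5 - (76545/128)x^4 + (17437/64)x^3 - (35/2)x^2 - (1995/64)x + 2187/256
E_{3/2} f = x^8 + 14x^7 + 84x^6 + (567/2)x^5 + (4725/8)x^4 + (6237/8)x^3 + (5103/8)x^2 + (9477/32)x + 15565/256
∇ E_{3/2} f = 8x^7 + 70x^6 + 266x^5 + (1155/2)x^4 + (1547/2)x^3 + (5089/8)x^2 + (2367/8)x + 1913/32
∇ f = 8x^7 - 14x^6 + 14x^5 - 14x^3 + 14x^2 - 6x + 1
E_{3/2} ∇ f = 8x^7 + 70x^6 + 266x^5 + (1155/2)x^4 + (1547/2)x^3 + (5089/8)x^2 + (2367/8)x + 1913/32
[∇, E_{3/2}] f = 0
((∇ + [∇, S_{3/2}]) + [∇, E_{3/2}]) f = (2443/32)x^7 - (5327/16)x^6 + (40019/64)x^5 - (76545/128)x^4 + (17437/64)x^3 - (35/2)x^2 - (1995/64)x + 2187/256

the image equals g(x) = (2443/32)x^7 - (5327/16)x^6 + (40019/64)x^5 - (76545/128)x^4 + (17437/64)x^3 - (35/2)x^2 - (1995/64)x + 2187/256


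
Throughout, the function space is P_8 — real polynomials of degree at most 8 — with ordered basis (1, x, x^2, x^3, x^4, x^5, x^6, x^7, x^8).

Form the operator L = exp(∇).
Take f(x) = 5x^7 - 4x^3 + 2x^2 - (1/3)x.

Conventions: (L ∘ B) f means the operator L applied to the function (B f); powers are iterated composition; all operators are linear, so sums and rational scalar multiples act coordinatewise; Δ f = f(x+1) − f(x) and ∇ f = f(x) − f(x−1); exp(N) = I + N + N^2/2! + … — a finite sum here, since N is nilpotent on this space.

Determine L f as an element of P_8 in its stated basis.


order-1 term: 35x^6 - 105x^5 + 175x^4 - 175x^3 + 93x^2 - 19x - 4/3
order-2 term: 105x^5 - 525x^4 + 1225x^3 - 1575x^2 + 1073x - 301
order-3 term: 175x^4 - 1050x^3 + 2625x^2 - 3150x + 1501
order-4 term: 175x^3 - 1050x^2 + 2275x - 1750
order-5 term: 105x^2 - 525x + 700
order-6 term: 35x - 105
order-7 term: 5
the series for exp(∇) f terminates at order 7
exp(∇) f = 5x^7 + 35x^6 - 175x^4 + 171x^3 + 200x^2 - (934/3)x + 146/3

g(x) = 5x^7 + 35x^6 - 175x^4 + 171x^3 + 200x^2 - (934/3)x + 146/3


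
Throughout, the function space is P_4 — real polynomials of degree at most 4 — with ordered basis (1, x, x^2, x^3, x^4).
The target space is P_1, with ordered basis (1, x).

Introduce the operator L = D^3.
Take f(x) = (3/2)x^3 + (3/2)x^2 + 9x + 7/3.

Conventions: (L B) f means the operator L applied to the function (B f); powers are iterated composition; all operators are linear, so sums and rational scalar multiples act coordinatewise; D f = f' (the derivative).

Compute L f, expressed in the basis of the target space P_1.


D f = (9/2)x^2 + 3x + 9
D D f = 9x + 3
D D D f = 9

g(x) = 9


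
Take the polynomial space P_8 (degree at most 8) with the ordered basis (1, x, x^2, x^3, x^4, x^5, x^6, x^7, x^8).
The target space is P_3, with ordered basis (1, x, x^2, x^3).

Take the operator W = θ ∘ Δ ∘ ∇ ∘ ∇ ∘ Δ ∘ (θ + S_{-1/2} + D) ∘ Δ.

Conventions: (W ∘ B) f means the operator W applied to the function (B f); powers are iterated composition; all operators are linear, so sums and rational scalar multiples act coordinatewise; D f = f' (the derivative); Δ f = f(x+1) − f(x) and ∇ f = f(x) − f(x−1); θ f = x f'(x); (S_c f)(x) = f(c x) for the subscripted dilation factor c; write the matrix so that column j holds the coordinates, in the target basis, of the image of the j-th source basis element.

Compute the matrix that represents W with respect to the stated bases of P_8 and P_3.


the matrix is [[0, 0, 0, 0, 0, 0, 0, 0, 0]; [0, 0, 0, 0, 0, 0, 7155/2, 70245/4, 201075/2]; [0, 0, 0, 0, 0, 0, 0, 121275/4, 161595]; [0, 0, 0, 0, 0, 0, 0, 0, 281925/2]] (rows listed top to bottom)

image of 1: 0
image of x: 0
image of x^2: 0
image of x^3: 0
image of x^4: 0
image of x^5: 0
image of x^6: (7155/2)x
image of x^7: (121275/4)x^2 + (70245/4)x
image of x^8: (281925/2)x^3 + 161595x^2 + (201075/2)x
each image's coordinates form column j of the matrix


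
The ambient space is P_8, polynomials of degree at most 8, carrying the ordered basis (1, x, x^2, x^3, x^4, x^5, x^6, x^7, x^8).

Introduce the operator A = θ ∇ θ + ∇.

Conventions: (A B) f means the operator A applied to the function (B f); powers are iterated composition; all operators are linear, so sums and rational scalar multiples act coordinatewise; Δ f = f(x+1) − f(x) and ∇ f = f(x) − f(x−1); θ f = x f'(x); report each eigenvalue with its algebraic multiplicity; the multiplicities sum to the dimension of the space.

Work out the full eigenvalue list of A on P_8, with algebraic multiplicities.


λ = 0 (multiplicity 9)

image of 1: 0
image of x: 1
image of x^2: 6x - 1
image of x^3: 21x^2 - 12x + 1
image of x^4: 52x^3 - 54x^2 + 20x - 1
image of x^5: 105x^4 - 160x^3 + 110x^2 - 30x + 1
image of x^6: 186x^5 - 375x^4 + 380x^3 - 195x^2 + 42x - 1
image of x^7: 301x^6 - 756x^5 + 1015x^4 - 770x^3 + 315x^2 - 56x + 1
image of x^8: 456x^7 - 1372x^6 + 2296x^5 - 2310x^4 + 1400x^3 - 476x^2 + 72x - 1
the matrix is upper triangular; its diagonal is (0, 0, 0, 0, 0, 0, 0, 0, 0)
for a triangular matrix the eigenvalues are the diagonal entries, with algebraic multiplicity their repetition count


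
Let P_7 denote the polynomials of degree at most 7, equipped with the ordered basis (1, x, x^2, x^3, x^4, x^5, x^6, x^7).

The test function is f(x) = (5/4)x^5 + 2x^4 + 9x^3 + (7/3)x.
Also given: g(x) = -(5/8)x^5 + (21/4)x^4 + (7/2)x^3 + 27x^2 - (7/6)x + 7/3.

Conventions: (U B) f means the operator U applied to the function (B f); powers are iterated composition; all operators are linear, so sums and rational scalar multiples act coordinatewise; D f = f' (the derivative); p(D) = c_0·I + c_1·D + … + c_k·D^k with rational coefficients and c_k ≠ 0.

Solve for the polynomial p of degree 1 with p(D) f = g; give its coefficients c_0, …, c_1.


c_0 = -1/2, c_1 = 1

D^0 f = (5/4)x^5 + 2x^4 + 9x^3 + (7/3)x
D^1 f = (25/4)x^4 + 8x^3 + 27x^2 + 7/3
matching coefficients of g against c_0 f + c_1 Df + … from the top degree down determines the c_i
solution: c_0 = -1/2, c_1 = 1


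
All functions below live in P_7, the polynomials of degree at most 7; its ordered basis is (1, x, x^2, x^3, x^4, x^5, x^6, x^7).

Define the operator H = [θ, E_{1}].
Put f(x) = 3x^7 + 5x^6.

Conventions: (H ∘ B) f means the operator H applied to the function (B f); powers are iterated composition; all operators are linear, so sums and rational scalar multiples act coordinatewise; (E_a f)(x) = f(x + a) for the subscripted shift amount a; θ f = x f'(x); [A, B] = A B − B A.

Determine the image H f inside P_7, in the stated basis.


E_{1} f = 3x^7 + 26x^6 + 93x^5 + 180x^4 + 205x^3 + 138x^2 + 51x + 8
θ E_{1} f = 21x^7 + 156x^6 + 465x^5 + 720x^4 + 615x^3 + 276x^2 + 51x
θ f = 21x^7 + 30x^6
E_{1} θ f = 21x^7 + 177x^6 + 621x^5 + 1185x^4 + 1335x^3 + 891x^2 + 327x + 51
[θ, E_{1}] f = -21x^6 - 156x^5 - 465x^4 - 720x^3 - 615x^2 - 276x - 51

g(x) = -21x^6 - 156x^5 - 465x^4 - 720x^3 - 615x^2 - 276x - 51


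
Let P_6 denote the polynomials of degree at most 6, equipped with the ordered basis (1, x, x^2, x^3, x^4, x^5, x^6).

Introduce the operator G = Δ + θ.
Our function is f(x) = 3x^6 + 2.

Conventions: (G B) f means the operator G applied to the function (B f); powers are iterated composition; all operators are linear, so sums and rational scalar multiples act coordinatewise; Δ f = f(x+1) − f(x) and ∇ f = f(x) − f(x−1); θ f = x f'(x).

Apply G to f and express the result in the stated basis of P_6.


the image equals g(x) = 18x^6 + 18x^5 + 45x^4 + 60x^3 + 45x^2 + 18x + 3

Δ f = 18x^5 + 45x^4 + 60x^3 + 45x^2 + 18x + 3
θ f = 18x^6
(Δ + θ) f = 18x^6 + 18x^5 + 45x^4 + 60x^3 + 45x^2 + 18x + 3


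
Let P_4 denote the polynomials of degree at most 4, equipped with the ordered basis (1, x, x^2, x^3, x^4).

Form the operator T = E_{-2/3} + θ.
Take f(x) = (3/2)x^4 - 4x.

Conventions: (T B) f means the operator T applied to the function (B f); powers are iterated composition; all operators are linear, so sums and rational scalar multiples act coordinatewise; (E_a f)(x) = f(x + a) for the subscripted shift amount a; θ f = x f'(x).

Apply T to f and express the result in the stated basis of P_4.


g(x) = (15/2)x^4 - 4x^3 + 4x^2 - (88/9)x + 80/27

E_{-2/3} f = (3/2)x^4 - 4x^3 + 4x^2 - (52/9)x + 80/27
θ f = 6x^4 - 4x
(E_{-2/3} + θ) f = (15/2)x^4 - 4x^3 + 4x^2 - (88/9)x + 80/27


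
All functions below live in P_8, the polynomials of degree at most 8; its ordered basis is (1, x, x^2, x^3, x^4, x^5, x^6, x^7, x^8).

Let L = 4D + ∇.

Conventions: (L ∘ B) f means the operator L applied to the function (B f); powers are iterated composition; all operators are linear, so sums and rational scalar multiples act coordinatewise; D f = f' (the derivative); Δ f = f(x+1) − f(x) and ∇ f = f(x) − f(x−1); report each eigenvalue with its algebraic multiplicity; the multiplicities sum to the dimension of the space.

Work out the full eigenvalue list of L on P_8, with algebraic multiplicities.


image of 1: 0
image of x: 5
image of x^2: 10x - 1
image of x^3: 15x^2 - 3x + 1
image of x^4: 20x^3 - 6x^2 + 4x - 1
image of x^5: 25x^4 - 10x^3 + 10x^2 - 5x + 1
image of x^6: 30x^5 - 15x^4 + 20x^3 - 15x^2 + 6x - 1
image of x^7: 35x^6 - 21x^5 + 35x^4 - 35x^3 + 21x^2 - 7x + 1
image of x^8: 40x^7 - 28x^6 + 56x^5 - 70x^4 + 56x^3 - 28x^2 + 8x - 1
the matrix is upper triangular; its diagonal is (0, 0, 0, 0, 0, 0, 0, 0, 0)
for a triangular matrix the eigenvalues are the diagonal entries, with algebraic multiplicity their repetition count

λ = 0 (multiplicity 9)


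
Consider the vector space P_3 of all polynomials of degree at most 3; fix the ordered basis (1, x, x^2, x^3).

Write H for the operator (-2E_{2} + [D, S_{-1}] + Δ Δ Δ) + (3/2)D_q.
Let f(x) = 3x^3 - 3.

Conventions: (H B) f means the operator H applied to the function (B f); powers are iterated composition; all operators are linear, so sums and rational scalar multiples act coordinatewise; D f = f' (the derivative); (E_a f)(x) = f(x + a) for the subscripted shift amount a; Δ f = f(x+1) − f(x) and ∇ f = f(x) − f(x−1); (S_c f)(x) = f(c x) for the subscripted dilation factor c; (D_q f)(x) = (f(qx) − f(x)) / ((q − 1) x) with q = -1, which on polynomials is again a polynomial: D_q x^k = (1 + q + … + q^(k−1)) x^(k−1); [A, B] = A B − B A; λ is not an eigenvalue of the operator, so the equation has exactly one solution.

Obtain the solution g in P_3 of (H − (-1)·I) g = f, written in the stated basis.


the result is g(x) = -3x^3 + (99/2)x^2 - 126x + 204

write g with unknown coordinates in the stated basis and equate coefficients in (H − (-1)·I) g = f
solving from the highest basis element down gives g = -3x^3 + (99/2)x^2 - 126x + 204
check: H g = 6x^3 - (99/2)x^2 + 126x - 207
so H g − (-1)·g = 3x^3 - 3 = f ✓


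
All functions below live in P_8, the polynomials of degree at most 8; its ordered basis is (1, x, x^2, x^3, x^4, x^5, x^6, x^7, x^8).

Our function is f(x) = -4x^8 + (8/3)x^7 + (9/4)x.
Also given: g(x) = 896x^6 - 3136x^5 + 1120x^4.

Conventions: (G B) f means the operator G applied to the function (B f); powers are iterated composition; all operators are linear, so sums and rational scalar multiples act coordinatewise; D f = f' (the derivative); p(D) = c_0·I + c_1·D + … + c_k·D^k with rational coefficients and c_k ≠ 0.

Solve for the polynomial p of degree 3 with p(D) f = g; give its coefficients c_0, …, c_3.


D^0 f = -4x^8 + (8/3)x^7 + (9/4)x
D^1 f = -32x^7 + (56/3)x^6 + 9/4
D^2 f = -224x^6 + 112x^5
D^3 f = -1344x^5 + 560x^4
matching coefficients of g against c_0 f + c_1 Df + … from the top degree down determines the c_i
solution: c_0 = 0, c_1 = 0, c_2 = -4, c_3 = 2

p(D) = -4·D^2 + 2·D^3, i.e. c_0 = 0, c_1 = 0, c_2 = -4, c_3 = 2


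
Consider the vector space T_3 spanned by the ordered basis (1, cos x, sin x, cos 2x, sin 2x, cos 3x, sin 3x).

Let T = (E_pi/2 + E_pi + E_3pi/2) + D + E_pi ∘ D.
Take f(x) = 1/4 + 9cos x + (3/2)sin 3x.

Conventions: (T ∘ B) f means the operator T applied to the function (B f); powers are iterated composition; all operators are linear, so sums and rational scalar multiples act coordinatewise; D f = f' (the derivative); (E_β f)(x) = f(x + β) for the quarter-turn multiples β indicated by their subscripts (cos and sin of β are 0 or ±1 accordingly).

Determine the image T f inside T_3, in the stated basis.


E_pi/2 f = 1/4 - 9sin x - (3/2)cos 3x
E_pi f = 1/4 - 9cos x - (3/2)sin 3x
E_3pi/2 f = 1/4 + 9sin x + (3/2)cos 3x
(E_pi/2 + E_pi + E_3pi/2) f = 3/4 - 9cos x - (3/2)sin 3x
D f = -9sin x + (9/2)cos 3x
D f = -9sin x + (9/2)cos 3x
E_pi D f = 9sin x - (9/2)cos 3x
((E_pi/2 + E_pi + E_3pi/2) + D + E_pi ∘ D) f = 3/4 - 9cos x - (3/2)sin 3x

the image equals g(x) = 3/4 - 9cos x - (3/2)sin 3x


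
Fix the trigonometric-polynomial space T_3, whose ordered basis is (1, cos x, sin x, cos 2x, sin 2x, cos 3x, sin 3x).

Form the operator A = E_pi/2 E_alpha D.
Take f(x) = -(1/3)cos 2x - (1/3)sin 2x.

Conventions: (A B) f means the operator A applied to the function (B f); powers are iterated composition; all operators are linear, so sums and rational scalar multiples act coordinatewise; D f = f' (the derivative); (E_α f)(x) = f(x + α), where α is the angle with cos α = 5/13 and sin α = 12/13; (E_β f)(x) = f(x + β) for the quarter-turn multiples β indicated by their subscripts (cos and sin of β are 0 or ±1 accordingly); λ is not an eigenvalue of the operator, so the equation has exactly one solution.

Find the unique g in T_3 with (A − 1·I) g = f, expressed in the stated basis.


write g with unknown coordinates in the stated basis and equate coefficients in (A − 1·I) g = f
solving from the highest basis element down gives g = (167/1095)cos 2x - (103/365)sin 2x
check: A g = -(66/365)cos 2x - (674/1095)sin 2x
so A g − 1·g = -(1/3)cos 2x - (1/3)sin 2x = f ✓

g(x) = (167/1095)cos 2x - (103/365)sin 2x


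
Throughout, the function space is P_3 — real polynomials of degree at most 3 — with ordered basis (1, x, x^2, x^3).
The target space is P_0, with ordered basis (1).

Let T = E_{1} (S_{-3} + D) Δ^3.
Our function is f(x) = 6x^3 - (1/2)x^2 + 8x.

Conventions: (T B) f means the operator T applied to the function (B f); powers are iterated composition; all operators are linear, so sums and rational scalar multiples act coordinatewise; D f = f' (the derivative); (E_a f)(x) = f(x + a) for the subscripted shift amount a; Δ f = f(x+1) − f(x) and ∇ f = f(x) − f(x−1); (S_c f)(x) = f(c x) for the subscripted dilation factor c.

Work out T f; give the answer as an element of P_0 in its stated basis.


g(x) = 36

Δ f = 18x^2 + 17x + 27/2
Δ Δ f = 36x + 35
Δ Δ Δ f = 36
S_{-3} Δ^3 f = 36
D Δ^3 f = 0
(S_{-3} + D) Δ^3 f = 36
E_{1} (S_{-3} + D) Δ^3 f = 36


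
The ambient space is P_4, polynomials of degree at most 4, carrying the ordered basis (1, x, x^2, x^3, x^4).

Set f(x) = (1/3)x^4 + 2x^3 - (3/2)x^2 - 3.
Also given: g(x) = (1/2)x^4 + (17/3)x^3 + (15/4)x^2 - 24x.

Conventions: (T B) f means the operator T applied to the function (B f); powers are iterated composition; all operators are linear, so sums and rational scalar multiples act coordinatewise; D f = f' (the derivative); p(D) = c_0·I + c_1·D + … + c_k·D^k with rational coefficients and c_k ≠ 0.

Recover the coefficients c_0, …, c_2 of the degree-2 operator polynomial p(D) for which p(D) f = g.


D^0 f = (1/3)x^4 + 2x^3 - (3/2)x^2 - 3
D^1 f = (4/3)x^3 + 6x^2 - 3x
D^2 f = 4x^2 + 12x - 3
matching coefficients of g against c_0 f + c_1 Df + … from the top degree down determines the c_i
solution: c_0 = 3/2, c_1 = 2, c_2 = -3/2

c_0 = 3/2, c_1 = 2, c_2 = -3/2


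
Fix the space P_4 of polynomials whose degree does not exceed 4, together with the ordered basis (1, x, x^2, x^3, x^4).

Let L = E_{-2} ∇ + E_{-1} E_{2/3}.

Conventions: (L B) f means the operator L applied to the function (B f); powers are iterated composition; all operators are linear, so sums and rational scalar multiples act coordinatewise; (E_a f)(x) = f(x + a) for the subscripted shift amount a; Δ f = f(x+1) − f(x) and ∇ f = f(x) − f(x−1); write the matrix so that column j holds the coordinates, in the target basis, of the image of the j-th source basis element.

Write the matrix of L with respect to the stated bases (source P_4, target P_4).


the matrix is [[1, 2/3, -44/9, 512/27, -5264/81]; [0, 1, 4/3, -44/3, 2048/27]; [0, 0, 1, 2, -88/3]; [0, 0, 0, 1, 8/3]; [0, 0, 0, 0, 1]] (rows listed top to bottom)

image of 1: 1
image of x: x + 2/3
image of x^2: x^2 + (4/3)x - 44/9
image of x^3: x^3 + 2x^2 - (44/3)x + 512/27
image of x^4: x^4 + (8/3)x^3 - (88/3)x^2 + (2048/27)x - 5264/81
each image's coordinates form column j of the matrix


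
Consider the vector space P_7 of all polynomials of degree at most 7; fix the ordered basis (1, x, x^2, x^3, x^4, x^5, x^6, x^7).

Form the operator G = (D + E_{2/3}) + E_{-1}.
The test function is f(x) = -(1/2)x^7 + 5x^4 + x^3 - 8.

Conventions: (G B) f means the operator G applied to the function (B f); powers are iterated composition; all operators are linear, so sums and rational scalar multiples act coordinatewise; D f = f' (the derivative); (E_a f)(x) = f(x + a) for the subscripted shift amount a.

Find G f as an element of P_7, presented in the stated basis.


D f = -(7/2)x^6 + 20x^3 + 3x^2
E_{2/3} f = -(1/2)x^7 - (7/3)x^6 - (14/3)x^5 - (5/27)x^4 + (881/81)x^3 + (1130/81)x^2 + (5068/729)x - 14752/2187
(D + E_{2/3}) f = -(1/2)x^7 - (35/6)x^6 - (14/3)x^5 - (5/27)x^4 + (2501/81)x^3 + (1373/81)x^2 + (5068/729)x - 14752/2187
E_{-1} f = -(1/2)x^7 + (7/2)x^6 - (21/2)x^5 + (45/2)x^4 - (73/2)x^3 + (75/2)x^2 - (41/2)x - 7/2
((D + E_{2/3}) + E_{-1}) f = -x^7 - (7/3)x^6 - (91/6)x^5 + (1205/54)x^4 - (911/162)x^3 + (8821/162)x^2 - (19753/1458)x - 44813/4374

g(x) = -x^7 - (7/3)x^6 - (91/6)x^5 + (1205/54)x^4 - (911/162)x^3 + (8821/162)x^2 - (19753/1458)x - 44813/4374


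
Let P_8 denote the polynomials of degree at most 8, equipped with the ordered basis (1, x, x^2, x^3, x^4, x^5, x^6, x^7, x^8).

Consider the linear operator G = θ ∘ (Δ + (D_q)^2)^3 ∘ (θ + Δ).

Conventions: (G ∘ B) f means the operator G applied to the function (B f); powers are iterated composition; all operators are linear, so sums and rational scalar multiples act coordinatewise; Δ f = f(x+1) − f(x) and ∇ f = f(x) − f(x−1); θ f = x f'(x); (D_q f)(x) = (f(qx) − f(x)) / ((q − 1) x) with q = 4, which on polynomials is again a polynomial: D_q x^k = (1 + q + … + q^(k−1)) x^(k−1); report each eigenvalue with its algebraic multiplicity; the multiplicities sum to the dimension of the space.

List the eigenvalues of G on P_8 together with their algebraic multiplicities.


λ = 0 (multiplicity 9)

image of 1: 0
image of x: 0
image of x^2: 0
image of x^3: 0
image of x^4: 96x
image of x^5: 600x^2 + 970320x
image of x^6: 2160x^3 + 73937520x^2 + 11324519640x
image of x^7: 5880x^4 + 3430078470x^3 + 10094085182160x^2 + 163414983247320x
image of x^8: 13440x^5 + 124899383040x^4 + 5870446167270240x^3 + 1591270953365889600x^2 + 1965870717988944x
the matrix is upper triangular; its diagonal is (0, 0, 0, 0, 0, 0, 0, 0, 0)
for a triangular matrix the eigenvalues are the diagonal entries, with algebraic multiplicity their repetition count


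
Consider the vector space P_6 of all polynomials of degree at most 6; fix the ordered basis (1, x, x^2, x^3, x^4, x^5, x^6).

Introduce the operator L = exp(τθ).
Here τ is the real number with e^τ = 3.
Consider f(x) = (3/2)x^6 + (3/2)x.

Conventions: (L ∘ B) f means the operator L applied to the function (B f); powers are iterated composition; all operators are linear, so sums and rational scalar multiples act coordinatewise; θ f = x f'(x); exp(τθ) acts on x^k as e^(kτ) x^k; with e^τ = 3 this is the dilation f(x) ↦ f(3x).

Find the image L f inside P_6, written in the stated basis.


the result is g(x) = (2187/2)x^6 + (9/2)x

exp(τθ) x^k = e^(kτ) x^k; with e^τ = 3 this sends x^k to 3^k x^k
x ↦ 3 x
x^6 ↦ 729 x^6
applying this coordinatewise to f: exp(τθ) f = (2187/2)x^6 + (9/2)x


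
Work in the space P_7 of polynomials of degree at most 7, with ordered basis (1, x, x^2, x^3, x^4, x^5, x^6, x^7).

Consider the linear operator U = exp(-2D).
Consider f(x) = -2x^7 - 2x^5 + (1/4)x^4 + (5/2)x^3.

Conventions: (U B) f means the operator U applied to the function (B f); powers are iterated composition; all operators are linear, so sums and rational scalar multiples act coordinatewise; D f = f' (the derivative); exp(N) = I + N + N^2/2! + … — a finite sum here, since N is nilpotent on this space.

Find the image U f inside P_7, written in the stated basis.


order-1 term: 28x^6 + 20x^4 - 2x^3 - 15x^2
order-2 term: -168x^5 - 80x^3 + 6x^2 + 30x
order-3 term: 560x^4 + 160x^2 - 8x - 20
order-4 term: -1120x^3 - 160x + 4
order-5 term: 1344x^2 + 64
order-6 term: -896x
order-7 term: 256
the series for exp(-2D) f terminates at order 7
exp(-2D) f = -2x^7 + 28x^6 - 170x^5 + (2321/4)x^4 - (2399/2)x^3 + 1495x^2 - 1034x + 304

g(x) = -2x^7 + 28x^6 - 170x^5 + (2321/4)x^4 - (2399/2)x^3 + 1495x^2 - 1034x + 304


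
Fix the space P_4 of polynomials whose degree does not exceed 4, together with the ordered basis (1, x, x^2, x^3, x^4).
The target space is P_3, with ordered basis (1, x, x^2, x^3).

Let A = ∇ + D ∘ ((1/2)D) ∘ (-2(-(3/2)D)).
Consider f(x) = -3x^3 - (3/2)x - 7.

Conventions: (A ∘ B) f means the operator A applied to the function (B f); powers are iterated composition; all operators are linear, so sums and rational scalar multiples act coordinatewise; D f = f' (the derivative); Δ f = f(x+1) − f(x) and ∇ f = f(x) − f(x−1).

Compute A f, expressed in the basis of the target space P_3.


∇ f = -9x^2 + 9x - 9/2
D f = -9x^2 - 3/2
(-(3/2)D) f = (27/2)x^2 + 9/4
(-2(-(3/2)D)) f = -27x^2 - 9/2
D (-2(-(3/2)D)) f = -54x
((1/2)D) (-2(-(3/2)D)) f = -27x
D ((1/2)D) (-2(-(3/2)D)) f = -27
(∇ + D ∘ ((1/2)D) ∘ (-2(-(3/2)D))) f = -9x^2 + 9x - 63/2

the result is g(x) = -9x^2 + 9x - 63/2


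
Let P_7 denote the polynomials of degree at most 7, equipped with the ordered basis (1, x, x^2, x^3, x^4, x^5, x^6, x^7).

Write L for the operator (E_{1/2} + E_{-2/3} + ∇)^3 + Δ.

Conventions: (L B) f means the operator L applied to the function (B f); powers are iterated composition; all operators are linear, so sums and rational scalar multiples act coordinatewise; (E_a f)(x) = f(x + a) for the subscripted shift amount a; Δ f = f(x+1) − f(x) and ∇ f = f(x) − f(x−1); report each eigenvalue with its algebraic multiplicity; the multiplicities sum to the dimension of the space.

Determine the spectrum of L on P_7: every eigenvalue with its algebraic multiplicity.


λ = 8 (multiplicity 8)

image of 1: 8
image of x: 8x + 11
image of x^2: 8x^2 + 22x + 17/3
image of x^3: 8x^3 + 33x^2 + 17x + 21/4
image of x^4: 8x^4 + 44x^3 + 34x^2 + 21x + 2267/108
image of x^5: 8x^5 + 55x^4 + (170/3)x^3 + (105/2)x^2 + (11335/108)x - 6073/432
image of x^6: 8x^6 + 66x^5 + 85x^4 + 105x^3 + (11335/36)x^2 - (6073/72)x + 165407/3888
image of x^7: 8x^7 + 77x^6 + 119x^5 + (735/4)x^4 + (79345/108)x^3 - (42511/144)x^2 + (1157849/3888)x + 1700383/15552
the matrix is upper triangular; its diagonal is (8, 8, 8, 8, 8, 8, 8, 8)
for a triangular matrix the eigenvalues are the diagonal entries, with algebraic multiplicity their repetition count


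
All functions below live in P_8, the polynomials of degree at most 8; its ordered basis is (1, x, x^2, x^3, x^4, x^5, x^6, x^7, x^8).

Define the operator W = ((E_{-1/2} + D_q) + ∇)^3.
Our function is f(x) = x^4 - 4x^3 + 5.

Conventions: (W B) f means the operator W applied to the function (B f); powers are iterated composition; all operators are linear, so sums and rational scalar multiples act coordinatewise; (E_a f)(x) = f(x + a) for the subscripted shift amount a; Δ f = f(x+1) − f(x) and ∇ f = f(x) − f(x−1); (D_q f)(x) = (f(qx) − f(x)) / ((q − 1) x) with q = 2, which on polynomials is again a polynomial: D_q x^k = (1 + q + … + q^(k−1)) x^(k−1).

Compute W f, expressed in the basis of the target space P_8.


the image equals g(x) = x^4 + 47x^3 + 318x^2 + (155/4)x - 3481/16

E_{-1/2} f = x^4 - 6x^3 + (15/2)x^2 - (7/2)x + 89/16
D_q f = 15x^3 - 28x^2
(E_{-1/2} + D_q) f = x^4 + 9x^3 - (41/2)x^2 - (7/2)x + 89/16
∇ f = 4x^3 - 18x^2 + 16x - 5
((E_{-1/2} + D_q) + ∇) f = x^4 + 13x^3 - (77/2)x^2 + (25/2)x + 9/16
E_{-1/2} ((E_{-1/2} + D_q) + ∇) f = x^4 + 11x^3 - (113/2)x^2 + (241/4)x - 135/8
D_q ((E_{-1/2} + D_q) + ∇) f = 15x^3 + 91x^2 - (231/2)x + 25/2
(E_{-1/2} + D_q) ((E_{-1/2} + D_q) + ∇) f = x^4 + 26x^3 + (69/2)x^2 - (221/4)x - 35/8
∇ ((E_{-1/2} + D_q) + ∇) f = 4x^3 + 33x^2 - 112x + 63
((E_{-1/2} + D_q) + ∇) ((E_{-1/2} + D_q) + ∇) f = x^4 + 30x^3 + (135/2)x^2 - (669/4)x + 469/8
E_{-1/2} ((E_{-1/2} + D_q) + ∇) ((E_{-1/2} + D_q) + ∇) f = x^4 + 28x^3 + 24x^2 - (851/4)x + 2487/16
D_q ((E_{-1/2} + D_q) + ∇) ((E_{-1/2} + D_q) + ∇) f = 15x^3 + 210x^2 + (405/2)x - 669/4
(E_{-1/2} + D_q) ((E_{-1/2} + D_q) + ∇) ((E_{-1/2} + D_q) + ∇) f = x^4 + 43x^3 + 234x^2 - (41/4)x - 189/16
∇ ((E_{-1/2} + D_q) + ∇) ((E_{-1/2} + D_q) + ∇) f = 4x^3 + 84x^2 + 49x - 823/4
((E_{-1/2} + D_q) + ∇) ((E_{-1/2} + D_q) + ∇) ((E_{-1/2} + D_q) + ∇) f = x^4 + 47x^3 + 318x^2 + (155/4)x - 3481/16


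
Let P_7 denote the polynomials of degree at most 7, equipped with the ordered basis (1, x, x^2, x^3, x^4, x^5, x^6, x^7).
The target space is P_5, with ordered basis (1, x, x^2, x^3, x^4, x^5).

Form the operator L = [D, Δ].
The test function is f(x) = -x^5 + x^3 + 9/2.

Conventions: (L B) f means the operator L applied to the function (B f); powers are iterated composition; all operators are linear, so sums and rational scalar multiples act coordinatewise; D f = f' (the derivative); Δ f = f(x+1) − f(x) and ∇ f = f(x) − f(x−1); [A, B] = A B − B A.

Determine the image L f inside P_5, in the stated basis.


Δ f = -5x^4 - 10x^3 - 7x^2 - 2x
D Δ f = -20x^3 - 30x^2 - 14x - 2
D f = -5x^4 + 3x^2
Δ D f = -20x^3 - 30x^2 - 14x - 2
[D, Δ] f = 0

the image equals g(x) = 0


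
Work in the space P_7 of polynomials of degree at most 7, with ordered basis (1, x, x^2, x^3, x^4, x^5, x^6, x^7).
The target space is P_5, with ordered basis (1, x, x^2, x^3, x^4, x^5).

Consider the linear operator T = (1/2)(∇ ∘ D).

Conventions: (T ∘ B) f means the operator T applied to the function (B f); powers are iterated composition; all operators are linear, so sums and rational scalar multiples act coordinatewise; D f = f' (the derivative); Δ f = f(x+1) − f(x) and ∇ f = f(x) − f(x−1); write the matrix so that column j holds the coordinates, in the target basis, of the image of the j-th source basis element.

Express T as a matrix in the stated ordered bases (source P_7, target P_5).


image of 1: 0
image of x: 0
image of x^2: 1
image of x^3: 3x - 3/2
image of x^4: 6x^2 - 6x + 2
image of x^5: 10x^3 - 15x^2 + 10x - 5/2
image of x^6: 15x^4 - 30x^3 + 30x^2 - 15x + 3
image of x^7: 21x^5 - (105/2)x^4 + 70x^3 - (105/2)x^2 + 21x - 7/2
each image's coordinates form column j of the matrix

the matrix is [[0, 0, 1, -3/2, 2, -5/2, 3, -7/2]; [0, 0, 0, 3, -6, 10, -15, 21]; [0, 0, 0, 0, 6, -15, 30, -105/2]; [0, 0, 0, 0, 0, 10, -30, 70]; [0, 0, 0, 0, 0, 0, 15, -105/2]; [0, 0, 0, 0, 0, 0, 0, 21]] (rows listed top to bottom)


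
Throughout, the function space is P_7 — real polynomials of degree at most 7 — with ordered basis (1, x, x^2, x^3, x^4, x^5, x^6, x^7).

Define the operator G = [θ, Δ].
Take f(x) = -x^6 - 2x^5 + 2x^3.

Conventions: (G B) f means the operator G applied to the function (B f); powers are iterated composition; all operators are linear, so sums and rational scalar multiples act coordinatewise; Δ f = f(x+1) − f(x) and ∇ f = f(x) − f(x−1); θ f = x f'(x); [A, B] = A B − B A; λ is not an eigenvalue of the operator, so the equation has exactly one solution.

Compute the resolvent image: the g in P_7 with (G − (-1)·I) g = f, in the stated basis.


write g with unknown coordinates in the stated basis and equate coefficients in (G − (-1)·I) g = f
solving from the highest basis element down gives g = -x^6 - 8x^5 - 70x^4 - 498x^3 - 2634x^2 - 9286x - 16374
check: G g = 6x^5 + 70x^4 + 500x^3 + 2634x^2 + 9286x + 16374
so G g − (-1)·g = -x^6 - 2x^5 + 2x^3 = f ✓

g(x) = -x^6 - 8x^5 - 70x^4 - 498x^3 - 2634x^2 - 9286x - 16374


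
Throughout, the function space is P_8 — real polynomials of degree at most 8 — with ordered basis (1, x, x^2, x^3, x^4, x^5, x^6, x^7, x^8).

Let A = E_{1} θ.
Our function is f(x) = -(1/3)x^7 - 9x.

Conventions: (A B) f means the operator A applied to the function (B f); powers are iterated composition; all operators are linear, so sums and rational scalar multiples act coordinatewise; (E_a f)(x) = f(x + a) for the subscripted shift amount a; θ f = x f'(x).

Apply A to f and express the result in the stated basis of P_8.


θ f = -(7/3)x^7 - 9x
E_{1} θ f = -(7/3)x^7 - (49/3)x^6 - 49x^5 - (245/3)x^4 - (245/3)x^3 - 49x^2 - (76/3)x - 34/3

the result is g(x) = -(7/3)x^7 - (49/3)x^6 - 49x^5 - (245/3)x^4 - (245/3)x^3 - 49x^2 - (76/3)x - 34/3


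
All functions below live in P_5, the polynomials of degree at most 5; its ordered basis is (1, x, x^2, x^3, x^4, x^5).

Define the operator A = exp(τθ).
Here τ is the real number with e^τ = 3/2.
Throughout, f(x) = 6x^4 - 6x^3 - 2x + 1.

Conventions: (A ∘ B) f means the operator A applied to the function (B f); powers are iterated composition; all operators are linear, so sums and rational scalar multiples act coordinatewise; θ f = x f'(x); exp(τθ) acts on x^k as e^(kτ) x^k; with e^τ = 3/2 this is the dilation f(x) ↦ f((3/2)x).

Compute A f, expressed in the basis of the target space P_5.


exp(τθ) x^k = e^(kτ) x^k; with e^τ = 3/2 this sends x^k to (3/2)^k x^k
x ↦ 3/2 x
x^3 ↦ 27/8 x^3
x^4 ↦ 81/16 x^4
applying this coordinatewise to f: exp(τθ) f = (243/8)x^4 - (81/4)x^3 - 3x + 1

the image equals g(x) = (243/8)x^4 - (81/4)x^3 - 3x + 1


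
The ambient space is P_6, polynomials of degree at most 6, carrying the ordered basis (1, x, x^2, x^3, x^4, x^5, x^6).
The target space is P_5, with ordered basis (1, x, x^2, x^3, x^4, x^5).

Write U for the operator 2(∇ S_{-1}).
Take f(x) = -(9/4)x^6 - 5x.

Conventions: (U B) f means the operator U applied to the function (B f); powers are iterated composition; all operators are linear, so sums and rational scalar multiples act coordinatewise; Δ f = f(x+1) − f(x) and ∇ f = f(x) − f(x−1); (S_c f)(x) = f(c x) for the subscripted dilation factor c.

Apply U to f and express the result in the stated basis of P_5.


g(x) = -27x^5 + (135/2)x^4 - 90x^3 + (135/2)x^2 - 27x + 29/2

S_{-1} f = -(9/4)x^6 + 5x
∇ S_{-1} f = -(27/2)x^5 + (135/4)x^4 - 45x^3 + (135/4)x^2 - (27/2)x + 29/4
(2(∇ S_{-1})) f = -27x^5 + (135/2)x^4 - 90x^3 + (135/2)x^2 - 27x + 29/2


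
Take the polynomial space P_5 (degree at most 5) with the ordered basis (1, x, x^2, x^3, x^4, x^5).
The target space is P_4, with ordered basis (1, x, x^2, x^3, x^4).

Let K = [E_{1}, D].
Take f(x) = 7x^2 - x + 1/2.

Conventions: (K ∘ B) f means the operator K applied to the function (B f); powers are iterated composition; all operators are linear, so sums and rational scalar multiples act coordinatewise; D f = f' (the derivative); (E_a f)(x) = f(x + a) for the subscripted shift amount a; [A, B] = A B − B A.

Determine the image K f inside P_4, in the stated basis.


D f = 14x - 1
E_{1} D f = 14x + 13
E_{1} f = 7x^2 + 13x + 13/2
D E_{1} f = 14x + 13
[E_{1}, D] f = 0

the image equals g(x) = 0


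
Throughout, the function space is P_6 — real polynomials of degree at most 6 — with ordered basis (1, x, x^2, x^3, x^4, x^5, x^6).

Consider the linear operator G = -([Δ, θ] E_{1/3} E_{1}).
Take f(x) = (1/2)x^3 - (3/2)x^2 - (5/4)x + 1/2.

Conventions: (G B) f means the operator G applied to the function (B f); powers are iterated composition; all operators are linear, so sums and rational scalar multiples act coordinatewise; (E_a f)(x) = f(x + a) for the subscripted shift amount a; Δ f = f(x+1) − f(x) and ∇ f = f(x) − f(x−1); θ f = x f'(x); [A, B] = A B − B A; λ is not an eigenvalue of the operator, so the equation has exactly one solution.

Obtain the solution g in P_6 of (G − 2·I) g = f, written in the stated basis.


write g with unknown coordinates in the stated basis and equate coefficients in (G − 2·I) g = f
solving from the highest basis element down gives g = -(1/4)x^3 + (9/8)x^2 + (5/4)x - 35/24
check: G g = (3/4)x^2 + (5/4)x - 29/12
so G g − 2·g = (1/2)x^3 - (3/2)x^2 - (5/4)x + 1/2 = f ✓

the image equals g(x) = -(1/4)x^3 + (9/8)x^2 + (5/4)x - 35/24
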